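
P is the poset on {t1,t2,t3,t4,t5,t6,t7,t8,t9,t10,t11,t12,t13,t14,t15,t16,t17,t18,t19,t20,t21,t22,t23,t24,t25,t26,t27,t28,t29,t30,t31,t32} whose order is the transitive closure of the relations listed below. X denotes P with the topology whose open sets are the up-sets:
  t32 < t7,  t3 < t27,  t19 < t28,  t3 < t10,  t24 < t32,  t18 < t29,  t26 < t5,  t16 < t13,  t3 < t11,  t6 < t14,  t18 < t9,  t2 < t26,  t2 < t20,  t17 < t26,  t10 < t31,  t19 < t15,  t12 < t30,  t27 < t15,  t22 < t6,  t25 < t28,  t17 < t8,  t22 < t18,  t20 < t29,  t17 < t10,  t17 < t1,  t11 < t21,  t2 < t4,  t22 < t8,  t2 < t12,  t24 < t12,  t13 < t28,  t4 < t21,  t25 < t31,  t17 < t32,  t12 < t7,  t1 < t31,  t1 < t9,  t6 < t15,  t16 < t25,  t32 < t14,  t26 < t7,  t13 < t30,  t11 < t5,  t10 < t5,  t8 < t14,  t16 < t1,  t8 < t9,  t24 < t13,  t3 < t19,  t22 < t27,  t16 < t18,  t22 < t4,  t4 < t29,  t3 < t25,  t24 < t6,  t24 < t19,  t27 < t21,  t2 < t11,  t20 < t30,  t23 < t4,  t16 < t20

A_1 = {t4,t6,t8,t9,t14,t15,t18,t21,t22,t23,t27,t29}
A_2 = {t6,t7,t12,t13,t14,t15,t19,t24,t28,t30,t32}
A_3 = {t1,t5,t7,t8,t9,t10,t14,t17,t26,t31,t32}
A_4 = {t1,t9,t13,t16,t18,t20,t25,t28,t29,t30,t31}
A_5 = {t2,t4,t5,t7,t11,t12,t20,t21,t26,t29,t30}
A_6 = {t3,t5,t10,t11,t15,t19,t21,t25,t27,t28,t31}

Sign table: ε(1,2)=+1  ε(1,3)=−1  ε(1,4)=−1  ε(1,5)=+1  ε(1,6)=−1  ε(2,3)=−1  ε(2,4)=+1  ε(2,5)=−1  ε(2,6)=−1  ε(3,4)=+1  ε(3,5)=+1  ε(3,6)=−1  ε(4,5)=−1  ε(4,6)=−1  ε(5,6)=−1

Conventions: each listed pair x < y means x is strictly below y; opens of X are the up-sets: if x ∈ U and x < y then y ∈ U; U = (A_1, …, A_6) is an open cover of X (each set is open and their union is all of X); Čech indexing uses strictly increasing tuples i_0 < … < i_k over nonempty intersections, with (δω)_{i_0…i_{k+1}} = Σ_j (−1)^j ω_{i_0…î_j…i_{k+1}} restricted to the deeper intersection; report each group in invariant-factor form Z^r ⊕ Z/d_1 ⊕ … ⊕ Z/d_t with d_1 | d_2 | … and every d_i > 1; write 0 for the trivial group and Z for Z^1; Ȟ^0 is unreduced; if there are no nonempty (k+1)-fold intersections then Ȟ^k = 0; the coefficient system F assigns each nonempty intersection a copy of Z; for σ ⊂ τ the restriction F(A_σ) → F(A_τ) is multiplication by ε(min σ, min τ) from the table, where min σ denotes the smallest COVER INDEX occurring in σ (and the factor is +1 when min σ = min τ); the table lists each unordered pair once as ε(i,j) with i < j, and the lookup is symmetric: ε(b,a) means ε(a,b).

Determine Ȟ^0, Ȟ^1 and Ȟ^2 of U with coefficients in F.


cover nerve:
  A12={t6,t14,t15} A13={t8,t9,t14} A14={t9,t18,t29} A15={t4,t21,t29} A16={t15,t21,t27} A23={t7,t14,t32} A24={t13,t28,t30} A25={t7,t12,t30} A26={t15,t19,t28} A34={t1,t9,t31} A35={t5,t7,t26} A36={t5,t10,t31} A45={t20,t29,t30} A46={t25,t28,t31} A56={t5,t11,t21}
  A123={t14} A126={t15} A134={t9} A145={t29} A156={t21} A235={t7} A245={t30} A246={t28} A346={t31} A356={t5}
C dims 6,15,10; δ0: rk 6, SNF 1^5·2; δ1: rk 9, SNF 1^9
Ȟ^0: (6−6)−0=0 ⇒ 0
Ȟ^1: (15−9)−6=0 plus torsion [2] ⇒ Z/2
Ȟ^2: (10−0)−9=1 ⇒ Z

Ȟ^0 = 0; Ȟ^1 = Z/2; Ȟ^2 = Z


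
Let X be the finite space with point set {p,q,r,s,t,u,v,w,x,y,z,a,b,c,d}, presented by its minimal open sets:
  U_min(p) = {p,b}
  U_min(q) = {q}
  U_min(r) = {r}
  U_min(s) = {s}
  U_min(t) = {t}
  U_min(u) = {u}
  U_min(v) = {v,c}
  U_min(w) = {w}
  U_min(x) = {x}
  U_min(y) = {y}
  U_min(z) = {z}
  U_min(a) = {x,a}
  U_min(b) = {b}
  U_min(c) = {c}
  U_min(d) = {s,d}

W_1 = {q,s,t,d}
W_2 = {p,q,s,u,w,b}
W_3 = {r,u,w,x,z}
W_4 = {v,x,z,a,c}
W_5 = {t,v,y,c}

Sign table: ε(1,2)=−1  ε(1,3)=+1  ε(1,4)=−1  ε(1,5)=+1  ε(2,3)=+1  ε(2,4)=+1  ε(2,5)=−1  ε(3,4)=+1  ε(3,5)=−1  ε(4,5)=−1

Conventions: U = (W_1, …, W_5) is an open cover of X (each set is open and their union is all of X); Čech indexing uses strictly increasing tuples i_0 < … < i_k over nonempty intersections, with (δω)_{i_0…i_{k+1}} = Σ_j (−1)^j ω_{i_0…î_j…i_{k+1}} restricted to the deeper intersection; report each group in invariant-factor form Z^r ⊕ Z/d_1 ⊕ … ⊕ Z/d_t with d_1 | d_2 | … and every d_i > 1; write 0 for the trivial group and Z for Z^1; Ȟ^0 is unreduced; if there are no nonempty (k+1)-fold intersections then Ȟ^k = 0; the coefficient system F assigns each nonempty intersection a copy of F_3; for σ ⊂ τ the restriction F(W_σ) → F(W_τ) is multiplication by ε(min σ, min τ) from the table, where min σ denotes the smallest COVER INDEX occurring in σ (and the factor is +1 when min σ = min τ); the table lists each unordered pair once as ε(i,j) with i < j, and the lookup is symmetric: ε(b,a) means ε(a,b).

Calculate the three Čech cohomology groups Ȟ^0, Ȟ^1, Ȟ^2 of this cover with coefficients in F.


cover nerve:
  W12={q,s} W15={t} W23={u,w} W34={x,z} W45={v,c}
C dims 5,5; δ0: rk_F3 4
Ȟ^0: (5−4)−0=1 ⇒ Z/3
Ȟ^1: (5−0)−4=1 ⇒ Z/3
Ȟ^2: (0−0)−0=0 ⇒ 0

Ȟ^0(U;F) ≅ Z/3, Ȟ^1(U;F) ≅ Z/3 and Ȟ^2(U;F) ≅ 0


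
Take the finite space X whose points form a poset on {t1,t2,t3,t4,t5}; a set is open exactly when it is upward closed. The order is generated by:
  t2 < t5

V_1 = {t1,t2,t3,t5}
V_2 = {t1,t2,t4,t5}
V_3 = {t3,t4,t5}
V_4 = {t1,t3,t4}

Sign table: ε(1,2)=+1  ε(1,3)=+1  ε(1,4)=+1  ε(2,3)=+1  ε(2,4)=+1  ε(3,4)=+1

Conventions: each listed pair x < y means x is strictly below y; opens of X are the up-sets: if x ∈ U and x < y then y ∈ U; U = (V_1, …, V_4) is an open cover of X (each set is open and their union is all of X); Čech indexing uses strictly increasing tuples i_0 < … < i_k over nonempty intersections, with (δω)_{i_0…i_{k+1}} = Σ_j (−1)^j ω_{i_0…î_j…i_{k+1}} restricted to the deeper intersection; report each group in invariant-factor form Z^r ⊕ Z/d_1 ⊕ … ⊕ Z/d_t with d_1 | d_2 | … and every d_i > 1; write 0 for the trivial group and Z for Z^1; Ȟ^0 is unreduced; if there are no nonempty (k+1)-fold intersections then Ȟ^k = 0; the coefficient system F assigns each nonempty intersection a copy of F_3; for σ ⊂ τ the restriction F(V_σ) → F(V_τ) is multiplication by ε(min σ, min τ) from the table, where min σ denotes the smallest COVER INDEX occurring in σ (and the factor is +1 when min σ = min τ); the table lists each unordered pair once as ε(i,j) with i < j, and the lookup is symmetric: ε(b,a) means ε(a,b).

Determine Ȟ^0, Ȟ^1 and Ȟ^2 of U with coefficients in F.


nerve simplices:
  V12={t1,t2,t5} V13={t3,t5} V14={t1,t3} V23={t4,t5} V24={t1,t4} V34={t3,t4}
  V123={t5} V124={t1} V134={t3} V234={t4}
C dims 4,6,4; δ0: rk_F3 3; δ1: rk_F3 3
degree 0: 4−3−0 = 1 → Ȟ^0 ≅ Z/3
degree 1: 6−3−3 = 0 → Ȟ^1 ≅ 0
degree 2: 4−0−3 = 1 → Ȟ^2 ≅ Z/3

Ȟ^0 = Z/3; Ȟ^1 = 0; Ȟ^2 = Z/3


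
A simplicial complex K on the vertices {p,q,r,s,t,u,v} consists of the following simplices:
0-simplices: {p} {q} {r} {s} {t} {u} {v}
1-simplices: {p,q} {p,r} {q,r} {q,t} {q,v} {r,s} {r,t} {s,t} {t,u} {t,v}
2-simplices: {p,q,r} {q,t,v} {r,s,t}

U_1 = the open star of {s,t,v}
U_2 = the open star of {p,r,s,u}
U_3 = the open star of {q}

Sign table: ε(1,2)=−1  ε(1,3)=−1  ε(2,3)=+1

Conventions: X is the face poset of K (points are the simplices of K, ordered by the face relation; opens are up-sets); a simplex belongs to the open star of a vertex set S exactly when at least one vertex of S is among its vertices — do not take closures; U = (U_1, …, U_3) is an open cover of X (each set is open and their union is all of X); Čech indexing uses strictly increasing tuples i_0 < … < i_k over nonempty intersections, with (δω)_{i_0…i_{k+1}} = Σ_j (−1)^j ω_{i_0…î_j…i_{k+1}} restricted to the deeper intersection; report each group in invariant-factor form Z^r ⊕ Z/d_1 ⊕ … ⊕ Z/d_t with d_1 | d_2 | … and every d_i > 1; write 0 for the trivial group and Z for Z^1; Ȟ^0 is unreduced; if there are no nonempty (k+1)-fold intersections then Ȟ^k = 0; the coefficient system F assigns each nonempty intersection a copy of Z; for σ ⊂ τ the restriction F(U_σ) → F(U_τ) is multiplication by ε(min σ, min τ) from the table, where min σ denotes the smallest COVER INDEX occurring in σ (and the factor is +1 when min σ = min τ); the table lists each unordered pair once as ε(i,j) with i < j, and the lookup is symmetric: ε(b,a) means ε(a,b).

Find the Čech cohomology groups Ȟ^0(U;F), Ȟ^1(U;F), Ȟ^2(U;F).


Ȟ^0(U;F) ≅ Z,  Ȟ^1(U;F) ≅ Z,  Ȟ^2(U;F) ≅ 0

intersection data:
  U1={{s},{t},{v},{q,t},{q,v},{r,s},{r,t},{s,t},{t,u},{t,v},{q,t,v},{r,s,t}} U2={{p},{r},{s},{u},{p,q},{p,r},{q,r},{r,s},{r,t},{s,t},{t,u},{p,q,r},{r,s,t}} U3={{q},{p,q},{q,r},{q,t},{q,v},{p,q,r},{q,t,v}}
  U12={{s},{r,s},{r,t},{s,t},{t,u},{r,s,t}} U13={{q,t},{q,v},{q,t,v}} U23={{p,q},{q,r},{p,q,r}}
C dims 3,3; δ0: rk 2, SNF 1^2
Ȟ^0 = (3 − 2) − 0 = 1, so Ȟ^0 ≅ Z
Ȟ^1 = (3 − 0) − 2 = 1, so Ȟ^1 ≅ Z
Ȟ^2 = (0 − 0) − 0 = 0, so Ȟ^2 ≅ 0


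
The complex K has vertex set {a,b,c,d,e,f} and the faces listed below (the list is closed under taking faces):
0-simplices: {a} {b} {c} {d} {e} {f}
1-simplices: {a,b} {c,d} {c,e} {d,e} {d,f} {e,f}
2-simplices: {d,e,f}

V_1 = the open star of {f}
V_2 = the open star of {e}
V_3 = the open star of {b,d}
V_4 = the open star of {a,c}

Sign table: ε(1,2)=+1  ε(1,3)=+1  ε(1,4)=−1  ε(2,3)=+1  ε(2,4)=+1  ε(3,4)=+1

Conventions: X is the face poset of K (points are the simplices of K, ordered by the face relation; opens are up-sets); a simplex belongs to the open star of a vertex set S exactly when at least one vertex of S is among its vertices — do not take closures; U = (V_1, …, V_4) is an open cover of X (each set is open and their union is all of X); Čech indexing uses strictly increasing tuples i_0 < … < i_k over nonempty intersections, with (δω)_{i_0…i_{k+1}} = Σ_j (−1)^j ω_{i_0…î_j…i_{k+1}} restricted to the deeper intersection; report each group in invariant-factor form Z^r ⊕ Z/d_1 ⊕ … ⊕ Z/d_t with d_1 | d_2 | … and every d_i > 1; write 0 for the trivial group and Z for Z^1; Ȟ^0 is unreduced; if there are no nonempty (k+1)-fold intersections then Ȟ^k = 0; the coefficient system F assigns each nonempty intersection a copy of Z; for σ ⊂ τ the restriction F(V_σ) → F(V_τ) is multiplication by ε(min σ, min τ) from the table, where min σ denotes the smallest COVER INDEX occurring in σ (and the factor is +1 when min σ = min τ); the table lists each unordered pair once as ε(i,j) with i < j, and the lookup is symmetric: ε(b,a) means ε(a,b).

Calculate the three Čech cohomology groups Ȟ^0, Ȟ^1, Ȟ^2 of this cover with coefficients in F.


nonempty overlaps:
  V1={{f},{d,f},{e,f},{d,e,f}} V2={{e},{c,e},{d,e},{e,f},{d,e,f}} V3={{b},{d},{a,b},{c,d},{d,e},{d,f},{d,e,f}} V4={{a},{c},{a,b},{c,d},{c,e}}
  V12={{e,f},{d,e,f}} V13={{d,f},{d,e,f}} V23={{d,e},{d,e,f}} V24={{c,e}} V34={{a,b},{c,d}}
  V123={{d,e,f}}
C dims 4,5,1; δ0: rk 3, SNF 1^3; δ1: rk 1, SNF 1^1
degree 0: 4−3−0 = 1 → Ȟ^0 ≅ Z
degree 1: 5−1−3 = 1 → Ȟ^1 ≅ Z
degree 2: 1−0−1 = 0 → Ȟ^2 ≅ 0

Ȟ^0 ≅ Z,  Ȟ^1 ≅ Z,  Ȟ^2 ≅ 0


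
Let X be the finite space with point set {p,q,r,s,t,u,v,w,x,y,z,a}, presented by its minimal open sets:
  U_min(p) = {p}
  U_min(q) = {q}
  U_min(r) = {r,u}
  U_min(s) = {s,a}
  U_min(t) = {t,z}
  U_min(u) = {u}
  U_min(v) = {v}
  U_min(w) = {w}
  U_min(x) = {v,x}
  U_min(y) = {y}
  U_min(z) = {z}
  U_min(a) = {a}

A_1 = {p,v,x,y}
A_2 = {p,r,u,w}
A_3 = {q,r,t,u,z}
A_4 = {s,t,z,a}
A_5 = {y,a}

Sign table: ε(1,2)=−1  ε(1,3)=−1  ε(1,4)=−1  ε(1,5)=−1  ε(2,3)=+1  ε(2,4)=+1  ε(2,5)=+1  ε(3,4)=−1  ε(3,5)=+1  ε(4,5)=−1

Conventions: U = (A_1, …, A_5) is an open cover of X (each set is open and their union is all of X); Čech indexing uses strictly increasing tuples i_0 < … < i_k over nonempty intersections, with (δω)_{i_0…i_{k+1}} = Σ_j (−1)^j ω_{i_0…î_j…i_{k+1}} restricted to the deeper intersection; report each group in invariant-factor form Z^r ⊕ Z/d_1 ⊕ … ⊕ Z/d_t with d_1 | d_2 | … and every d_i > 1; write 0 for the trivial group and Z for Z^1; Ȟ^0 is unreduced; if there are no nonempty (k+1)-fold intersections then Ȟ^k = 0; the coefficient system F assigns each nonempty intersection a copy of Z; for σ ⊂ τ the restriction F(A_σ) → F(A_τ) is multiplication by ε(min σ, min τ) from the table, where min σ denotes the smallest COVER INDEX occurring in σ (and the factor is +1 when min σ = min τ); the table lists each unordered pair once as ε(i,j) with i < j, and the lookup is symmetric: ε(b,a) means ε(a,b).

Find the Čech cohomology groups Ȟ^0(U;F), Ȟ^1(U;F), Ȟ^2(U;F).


nerve simplices:
  A12={p} A15={y} A23={r,u} A34={t,z} A45={a}
C dims 5,5; δ0: rk 4, SNF 1^4
degree 0: 5−4−0 = 1 → Ȟ^0 ≅ Z
degree 1: 5−0−4 = 1 → Ȟ^1 ≅ Z
degree 2: 0−0−0 = 0 → Ȟ^2 ≅ 0

Ȟ^0 = Z, Ȟ^1 = Z and Ȟ^2 = 0


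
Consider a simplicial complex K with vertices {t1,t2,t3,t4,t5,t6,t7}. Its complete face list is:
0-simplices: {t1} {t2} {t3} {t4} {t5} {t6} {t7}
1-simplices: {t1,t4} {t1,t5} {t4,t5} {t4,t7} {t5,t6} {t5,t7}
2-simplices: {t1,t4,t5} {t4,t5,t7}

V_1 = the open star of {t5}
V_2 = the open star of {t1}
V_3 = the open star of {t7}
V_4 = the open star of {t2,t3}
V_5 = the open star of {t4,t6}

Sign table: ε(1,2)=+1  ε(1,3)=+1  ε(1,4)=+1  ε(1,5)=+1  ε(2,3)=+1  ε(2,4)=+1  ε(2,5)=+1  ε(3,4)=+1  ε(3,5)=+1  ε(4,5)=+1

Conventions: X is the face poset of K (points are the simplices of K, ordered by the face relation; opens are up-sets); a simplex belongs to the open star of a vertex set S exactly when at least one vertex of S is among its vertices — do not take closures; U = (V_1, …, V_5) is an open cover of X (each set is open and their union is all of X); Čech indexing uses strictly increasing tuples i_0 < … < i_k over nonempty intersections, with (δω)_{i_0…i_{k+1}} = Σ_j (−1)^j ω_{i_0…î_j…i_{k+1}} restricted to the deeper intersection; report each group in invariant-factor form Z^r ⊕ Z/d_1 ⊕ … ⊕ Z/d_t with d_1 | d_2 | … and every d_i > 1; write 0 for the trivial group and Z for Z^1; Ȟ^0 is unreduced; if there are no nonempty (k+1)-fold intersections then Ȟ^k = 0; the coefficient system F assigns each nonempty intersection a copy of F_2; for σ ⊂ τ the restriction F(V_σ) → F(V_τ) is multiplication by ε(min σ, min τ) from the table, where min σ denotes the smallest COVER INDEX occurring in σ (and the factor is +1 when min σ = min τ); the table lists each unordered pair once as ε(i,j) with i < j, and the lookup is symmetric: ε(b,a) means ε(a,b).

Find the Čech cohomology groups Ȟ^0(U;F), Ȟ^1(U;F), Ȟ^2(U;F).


Ȟ^0 ≅ Z/2 ⊕ Z/2, Ȟ^1 ≅ 0, Ȟ^2 ≅ 0

nerve simplices:
  V1={{t5},{t1,t5},{t4,t5},{t5,t6},{t5,t7},{t1,t4,t5},{t4,t5,t7}} V2={{t1},{t1,t4},{t1,t5},{t1,t4,t5}} V3={{t7},{t4,t7},{t5,t7},{t4,t5,t7}} V4={{t2},{t3}} V5={{t4},{t6},{t1,t4},{t4,t5},{t4,t7},{t5,t6},{t1,t4,t5},{t4,t5,t7}}
  V12={{t1,t5},{t1,t4,t5}} V13={{t5,t7},{t4,t5,t7}} V15={{t4,t5},{t5,t6},{t1,t4,t5},{t4,t5,t7}} V25={{t1,t4},{t1,t4,t5}} V35={{t4,t7},{t4,t5,t7}}
  V125={{t1,t4,t5}} V135={{t4,t5,t7}}
C dims 5,5,2; δ0: rk_F2 3; δ1: rk_F2 2
degree 0: 5−3−0 = 2 → Ȟ^0 ≅ Z/2 ⊕ Z/2
degree 1: 5−2−3 = 0 → Ȟ^1 ≅ 0
degree 2: 2−0−2 = 0 → Ȟ^2 ≅ 0


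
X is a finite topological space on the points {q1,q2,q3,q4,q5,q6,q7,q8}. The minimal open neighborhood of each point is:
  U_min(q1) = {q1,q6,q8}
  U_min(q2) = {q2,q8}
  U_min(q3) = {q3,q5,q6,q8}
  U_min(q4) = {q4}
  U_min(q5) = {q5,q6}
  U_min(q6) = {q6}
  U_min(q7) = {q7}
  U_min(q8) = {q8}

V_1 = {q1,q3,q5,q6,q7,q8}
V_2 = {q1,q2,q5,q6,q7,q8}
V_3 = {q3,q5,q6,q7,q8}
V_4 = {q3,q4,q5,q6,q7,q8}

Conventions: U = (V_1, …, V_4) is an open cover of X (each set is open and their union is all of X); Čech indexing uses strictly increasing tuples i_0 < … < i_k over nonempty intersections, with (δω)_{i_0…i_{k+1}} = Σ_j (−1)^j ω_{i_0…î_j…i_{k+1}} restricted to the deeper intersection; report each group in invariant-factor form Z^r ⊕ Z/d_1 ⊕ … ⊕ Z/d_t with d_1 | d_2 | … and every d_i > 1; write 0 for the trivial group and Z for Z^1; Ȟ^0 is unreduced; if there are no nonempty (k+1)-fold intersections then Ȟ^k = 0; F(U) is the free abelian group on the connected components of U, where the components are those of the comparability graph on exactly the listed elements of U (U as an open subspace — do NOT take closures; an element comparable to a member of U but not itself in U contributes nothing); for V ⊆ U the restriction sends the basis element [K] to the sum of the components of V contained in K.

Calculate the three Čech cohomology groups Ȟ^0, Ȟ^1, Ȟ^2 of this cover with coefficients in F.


nonempty intersections:
  V12={q1,q5,q6,q7,q8} V13={q3,q5,q6,q7,q8} V14={q3,q5,q6,q7,q8} V23={q5,q6,q7,q8} V24={q5,q6,q7,q8} V34={q3,q5,q6,q7,q8}
  V123={q5,q6,q7,q8} V124={q5,q6,q7,q8} V134={q3,q5,q6,q7,q8} V234={q5,q6,q7,q8}
  V1234={q5,q6,q7,q8}
components per intersection:
  V1: {q1,q3,q5,q6,q8} {q7}
  V2: {q1,q2,q5,q6,q8} {q7}
  V3: {q3,q5,q6,q8} {q7}
  V4: {q3,q5,q6,q8} {q4} {q7}
  V12: {q1,q5,q6,q8} {q7}
  V13: {q3,q5,q6,q8} {q7}
  V14: {q3,q5,q6,q8} {q7}
  V23: {q5,q6} {q7} {q8}
  V24: {q5,q6} {q7} {q8}
  V34: {q3,q5,q6,q8} {q7}
  V123: {q5,q6} {q7} {q8}
  V124: {q5,q6} {q7} {q8}
  V134: {q3,q5,q6,q8} {q7}
  V234: {q5,q6} {q7} {q8}
  V1234: {q5,q6} {q7} {q8}
C dims 9,14,11,3; δ0: rk 6, SNF 1^6; δ1: rk 8, SNF 1^8; δ2: rk 3, SNF 1^3
Ȟ^0: (9−6)−0=3 ⇒ Z^3
Ȟ^1: (14−8)−6=0 ⇒ 0
Ȟ^2: (11−3)−8=0 ⇒ 0

Ȟ^0 ≅ Z^3; Ȟ^1 ≅ 0; Ȟ^2 ≅ 0


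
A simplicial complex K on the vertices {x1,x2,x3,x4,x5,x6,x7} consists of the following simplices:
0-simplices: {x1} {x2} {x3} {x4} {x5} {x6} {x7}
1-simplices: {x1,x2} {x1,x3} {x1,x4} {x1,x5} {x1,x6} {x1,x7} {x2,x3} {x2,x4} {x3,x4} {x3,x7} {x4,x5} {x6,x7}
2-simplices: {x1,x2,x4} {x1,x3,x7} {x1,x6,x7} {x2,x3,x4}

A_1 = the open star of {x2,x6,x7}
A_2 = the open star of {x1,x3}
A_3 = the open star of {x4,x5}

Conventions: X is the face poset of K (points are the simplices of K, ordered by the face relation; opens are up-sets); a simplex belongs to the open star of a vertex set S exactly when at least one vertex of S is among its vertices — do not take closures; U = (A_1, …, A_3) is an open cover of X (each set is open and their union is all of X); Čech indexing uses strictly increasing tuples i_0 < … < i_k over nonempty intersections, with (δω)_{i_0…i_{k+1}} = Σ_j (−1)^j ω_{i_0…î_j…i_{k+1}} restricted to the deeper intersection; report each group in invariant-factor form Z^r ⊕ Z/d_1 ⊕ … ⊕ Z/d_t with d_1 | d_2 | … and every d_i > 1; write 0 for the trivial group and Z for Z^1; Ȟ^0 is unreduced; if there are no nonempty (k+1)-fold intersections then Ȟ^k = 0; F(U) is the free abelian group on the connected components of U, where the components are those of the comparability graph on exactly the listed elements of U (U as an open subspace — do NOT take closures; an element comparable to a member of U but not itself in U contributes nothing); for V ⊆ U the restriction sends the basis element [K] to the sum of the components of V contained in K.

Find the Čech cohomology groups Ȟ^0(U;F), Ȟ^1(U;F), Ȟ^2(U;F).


nerve of the cover:
  A1={{x2},{x6},{x7},{x1,x2},{x1,x6},{x1,x7},{x2,x3},{x2,x4},{x3,x7},{x6,x7},{x1,x2,x4},{x1,x3,x7},{x1,x6,x7},{x2,x3,x4}} A2={{x1},{x3},{x1,x2},{x1,x3},{x1,x4},{x1,x5},{x1,x6},{x1,x7},{x2,x3},{x3,x4},{x3,x7},{x1,x2,x4},{x1,x3,x7},{x1,x6,x7},{x2,x3,x4}} A3={{x4},{x5},{x1,x4},{x1,x5},{x2,x4},{x3,x4},{x4,x5},{x1,x2,x4},{x2,x3,x4}}
  A12={{x1,x2},{x1,x6},{x1,x7},{x2,x3},{x3,x7},{x1,x2,x4},{x1,x3,x7},{x1,x6,x7},{x2,x3,x4}} A13={{x2,x4},{x1,x2,x4},{x2,x3,x4}} A23={{x1,x4},{x1,x5},{x3,x4},{x1,x2,x4},{x2,x3,x4}}
  A123={{x1,x2,x4},{x2,x3,x4}}
components per intersection:
  A1: {{x2},{x1,x2},{x2,x3},{x2,x4},{x1,x2,x4},{x2,x3,x4}} {{x6},{x7},{x1,x6},{x1,x7},{x3,x7},{x6,x7},{x1,x3,x7},{x1,x6,x7}}
  A2: {{x1},{x3},{x1,x2},{x1,x3},{x1,x4},{x1,x5},{x1,x6},{x1,x7},{x2,x3},{x3,x4},{x3,x7},{x1,x2,x4},{x1,x3,x7},{x1,x6,x7},{x2,x3,x4}}
  A3: {{x4},{x5},{x1,x4},{x1,x5},{x2,x4},{x3,x4},{x4,x5},{x1,x2,x4},{x2,x3,x4}}
  A12: {{x1,x2},{x1,x2,x4}} {{x1,x6},{x1,x7},{x3,x7},{x1,x3,x7},{x1,x6,x7}} {{x2,x3},{x2,x3,x4}}
  A13: {{x2,x4},{x1,x2,x4},{x2,x3,x4}}
  A23: {{x1,x4},{x1,x2,x4}} {{x1,x5}} {{x3,x4},{x2,x3,x4}}
  A123: {{x1,x2,x4}} {{x2,x3,x4}}
C dims 4,7,2; δ0: rk 3, SNF 1^3; δ1: rk 2, SNF 1^2
Ȟ^0 = (4 − 3) − 0 = 1, so Ȟ^0 ≅ Z
Ȟ^1 = (7 − 2) − 3 = 2, so Ȟ^1 ≅ Z^2
Ȟ^2 = (2 − 0) − 2 = 0, so Ȟ^2 ≅ 0

Ȟ^0 ≅ Z, Ȟ^1 ≅ Z^2 and Ȟ^2 ≅ 0


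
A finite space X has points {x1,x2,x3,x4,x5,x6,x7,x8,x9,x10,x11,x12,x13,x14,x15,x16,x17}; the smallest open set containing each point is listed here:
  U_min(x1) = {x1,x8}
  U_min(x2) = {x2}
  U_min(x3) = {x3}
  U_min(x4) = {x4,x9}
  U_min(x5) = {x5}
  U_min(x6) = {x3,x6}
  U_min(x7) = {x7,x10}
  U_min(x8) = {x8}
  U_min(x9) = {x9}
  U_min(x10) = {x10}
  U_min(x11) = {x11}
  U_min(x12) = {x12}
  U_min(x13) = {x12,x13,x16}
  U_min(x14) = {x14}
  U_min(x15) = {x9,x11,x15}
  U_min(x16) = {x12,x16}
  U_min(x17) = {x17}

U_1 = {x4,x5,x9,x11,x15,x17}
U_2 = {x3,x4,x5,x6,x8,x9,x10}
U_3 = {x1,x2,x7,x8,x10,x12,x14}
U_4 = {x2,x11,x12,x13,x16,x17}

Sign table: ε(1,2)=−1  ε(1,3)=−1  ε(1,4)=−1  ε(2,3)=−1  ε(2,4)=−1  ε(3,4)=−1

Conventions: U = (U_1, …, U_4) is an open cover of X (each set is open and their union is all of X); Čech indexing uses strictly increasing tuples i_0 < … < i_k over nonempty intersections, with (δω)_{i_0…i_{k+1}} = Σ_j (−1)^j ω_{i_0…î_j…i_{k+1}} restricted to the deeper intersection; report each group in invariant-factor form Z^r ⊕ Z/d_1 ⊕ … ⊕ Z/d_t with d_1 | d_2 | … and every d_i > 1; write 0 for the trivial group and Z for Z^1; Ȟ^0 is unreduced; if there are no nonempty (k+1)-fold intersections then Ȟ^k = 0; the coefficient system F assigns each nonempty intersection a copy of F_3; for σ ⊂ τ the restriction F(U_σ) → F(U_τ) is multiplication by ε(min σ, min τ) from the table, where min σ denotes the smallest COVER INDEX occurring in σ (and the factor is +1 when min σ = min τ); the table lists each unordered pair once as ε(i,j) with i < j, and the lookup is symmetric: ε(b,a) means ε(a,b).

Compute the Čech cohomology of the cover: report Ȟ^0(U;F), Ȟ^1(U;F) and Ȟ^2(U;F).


Ȟ^0 ≅ Z/3,  Ȟ^1 ≅ Z/3,  Ȟ^2 ≅ 0

nonempty intersections:
  U12={x4,x5,x9} U14={x11,x17} U23={x8,x10} U34={x2,x12}
C dims 4,4; δ0: rk_F3 3
Ȟ^0: (4−3)−0=1 ⇒ Z/3
Ȟ^1: (4−0)−3=1 ⇒ Z/3
Ȟ^2: (0−0)−0=0 ⇒ 0


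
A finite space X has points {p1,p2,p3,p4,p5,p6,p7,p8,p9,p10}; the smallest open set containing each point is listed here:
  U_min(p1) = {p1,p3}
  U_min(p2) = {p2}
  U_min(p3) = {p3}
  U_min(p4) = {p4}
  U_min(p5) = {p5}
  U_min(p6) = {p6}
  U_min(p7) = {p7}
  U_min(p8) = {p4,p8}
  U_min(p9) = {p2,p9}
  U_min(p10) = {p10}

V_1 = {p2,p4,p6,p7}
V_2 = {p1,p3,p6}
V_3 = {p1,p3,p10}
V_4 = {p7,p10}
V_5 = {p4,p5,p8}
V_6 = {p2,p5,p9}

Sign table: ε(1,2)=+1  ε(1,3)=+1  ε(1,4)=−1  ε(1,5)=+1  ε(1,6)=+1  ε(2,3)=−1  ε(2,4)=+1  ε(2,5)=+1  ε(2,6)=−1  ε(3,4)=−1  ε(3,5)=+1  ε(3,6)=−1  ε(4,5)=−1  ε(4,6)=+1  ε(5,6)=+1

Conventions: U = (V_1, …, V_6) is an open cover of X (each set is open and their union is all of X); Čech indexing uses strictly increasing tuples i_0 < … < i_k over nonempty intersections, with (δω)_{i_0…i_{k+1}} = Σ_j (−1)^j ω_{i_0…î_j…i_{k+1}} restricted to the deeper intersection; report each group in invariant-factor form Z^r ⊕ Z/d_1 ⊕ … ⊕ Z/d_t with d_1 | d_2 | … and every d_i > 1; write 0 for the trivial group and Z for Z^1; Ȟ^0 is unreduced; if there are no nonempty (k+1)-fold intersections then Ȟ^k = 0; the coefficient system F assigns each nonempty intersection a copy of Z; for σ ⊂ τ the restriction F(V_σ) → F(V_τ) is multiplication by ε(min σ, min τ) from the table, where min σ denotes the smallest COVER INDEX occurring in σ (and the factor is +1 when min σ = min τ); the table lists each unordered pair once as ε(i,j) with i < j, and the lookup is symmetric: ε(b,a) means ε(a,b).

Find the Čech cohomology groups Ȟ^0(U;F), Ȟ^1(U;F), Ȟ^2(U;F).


intersection data:
  V12={p6} V14={p7} V15={p4} V16={p2} V23={p1,p3} V34={p10} V56={p5}
C dims 6,7; δ0: rk 6, SNF 1^5·2
Ȟ^0 = (6 − 6) − 0 = 0, so Ȟ^0 ≅ 0
Ȟ^1 = (7 − 0) − 6 = 1 plus torsion [2], so Ȟ^1 ≅ Z ⊕ Z/2
Ȟ^2 = (0 − 0) − 0 = 0, so Ȟ^2 ≅ 0

Ȟ^0 = 0,  Ȟ^1 = Z ⊕ Z/2,  Ȟ^2 = 0


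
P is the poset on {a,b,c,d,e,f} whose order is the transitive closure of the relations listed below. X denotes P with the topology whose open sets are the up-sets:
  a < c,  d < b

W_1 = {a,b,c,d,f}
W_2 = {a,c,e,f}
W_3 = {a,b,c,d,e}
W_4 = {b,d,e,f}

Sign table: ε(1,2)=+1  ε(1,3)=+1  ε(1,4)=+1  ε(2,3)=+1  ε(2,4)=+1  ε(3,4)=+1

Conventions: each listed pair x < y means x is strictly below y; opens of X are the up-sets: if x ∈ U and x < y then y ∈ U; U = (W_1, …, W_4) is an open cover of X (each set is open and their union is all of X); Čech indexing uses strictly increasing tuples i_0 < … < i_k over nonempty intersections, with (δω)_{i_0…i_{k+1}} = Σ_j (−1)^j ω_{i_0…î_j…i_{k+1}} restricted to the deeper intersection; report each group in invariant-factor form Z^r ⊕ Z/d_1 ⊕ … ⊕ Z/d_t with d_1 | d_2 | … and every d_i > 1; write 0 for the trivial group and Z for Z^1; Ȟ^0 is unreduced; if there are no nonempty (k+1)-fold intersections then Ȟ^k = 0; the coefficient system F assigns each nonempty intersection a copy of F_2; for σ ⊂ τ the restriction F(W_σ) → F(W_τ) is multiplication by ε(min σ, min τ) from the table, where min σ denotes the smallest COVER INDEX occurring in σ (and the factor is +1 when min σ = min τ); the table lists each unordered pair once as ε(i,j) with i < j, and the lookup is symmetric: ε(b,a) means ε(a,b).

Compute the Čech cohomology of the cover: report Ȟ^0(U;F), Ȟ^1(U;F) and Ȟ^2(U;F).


nerve of the cover:
  W12={a,c,f} W13={a,b,c,d} W14={b,d,f} W23={a,c,e} W24={e,f} W34={b,d,e}
  W123={a,c} W124={f} W134={b,d} W234={e}
C dims 4,6,4; δ0: rk_F2 3; δ1: rk_F2 3
Ȟ^0 = (4 − 3) − 0 = 1, so Ȟ^0 ≅ Z/2
Ȟ^1 = (6 − 3) − 3 = 0, so Ȟ^1 ≅ 0
Ȟ^2 = (4 − 0) − 3 = 1, so Ȟ^2 ≅ Z/2

Ȟ^0(U;F) ≅ Z/2, Ȟ^1(U;F) ≅ 0 and Ȟ^2(U;F) ≅ Z/2


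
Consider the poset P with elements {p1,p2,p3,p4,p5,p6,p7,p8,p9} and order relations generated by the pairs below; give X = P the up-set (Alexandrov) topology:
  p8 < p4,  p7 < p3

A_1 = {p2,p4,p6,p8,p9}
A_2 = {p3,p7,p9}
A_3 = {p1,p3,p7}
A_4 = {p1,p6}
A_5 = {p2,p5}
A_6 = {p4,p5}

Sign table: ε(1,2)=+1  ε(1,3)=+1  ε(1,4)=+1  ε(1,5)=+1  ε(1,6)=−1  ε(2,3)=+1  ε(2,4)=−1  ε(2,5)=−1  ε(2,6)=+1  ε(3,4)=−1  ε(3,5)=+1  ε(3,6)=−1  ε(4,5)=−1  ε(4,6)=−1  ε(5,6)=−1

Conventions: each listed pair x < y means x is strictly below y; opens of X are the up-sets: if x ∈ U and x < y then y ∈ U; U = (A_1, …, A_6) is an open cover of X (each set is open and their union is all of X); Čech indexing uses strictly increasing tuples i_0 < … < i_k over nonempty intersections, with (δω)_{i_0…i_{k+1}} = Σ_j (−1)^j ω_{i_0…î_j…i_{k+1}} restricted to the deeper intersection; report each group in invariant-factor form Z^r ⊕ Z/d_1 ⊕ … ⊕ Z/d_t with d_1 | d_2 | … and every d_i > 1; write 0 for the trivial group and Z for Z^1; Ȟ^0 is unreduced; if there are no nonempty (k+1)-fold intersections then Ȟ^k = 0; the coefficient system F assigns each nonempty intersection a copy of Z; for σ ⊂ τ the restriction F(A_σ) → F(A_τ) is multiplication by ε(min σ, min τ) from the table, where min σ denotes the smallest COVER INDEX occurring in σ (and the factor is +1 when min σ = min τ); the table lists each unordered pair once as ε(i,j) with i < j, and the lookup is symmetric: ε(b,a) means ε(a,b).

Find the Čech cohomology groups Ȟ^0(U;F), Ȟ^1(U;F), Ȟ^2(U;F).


Ȟ^0(U;F) ≅ 0, Ȟ^1(U;F) ≅ Z ⊕ Z/2 and Ȟ^2(U;F) ≅ 0

nerve simplices:
  A12={p9} A14={p6} A15={p2} A16={p4} A23={p3,p7} A34={p1} A56={p5}
C dims 6,7; δ0: rk 6, SNF 1^5·2
degree 0: 6−6−0 = 0 → Ȟ^0 ≅ 0
degree 1: 7−0−6 = 1 plus torsion [2] → Ȟ^1 ≅ Z ⊕ Z/2
degree 2: 0−0−0 = 0 → Ȟ^2 ≅ 0


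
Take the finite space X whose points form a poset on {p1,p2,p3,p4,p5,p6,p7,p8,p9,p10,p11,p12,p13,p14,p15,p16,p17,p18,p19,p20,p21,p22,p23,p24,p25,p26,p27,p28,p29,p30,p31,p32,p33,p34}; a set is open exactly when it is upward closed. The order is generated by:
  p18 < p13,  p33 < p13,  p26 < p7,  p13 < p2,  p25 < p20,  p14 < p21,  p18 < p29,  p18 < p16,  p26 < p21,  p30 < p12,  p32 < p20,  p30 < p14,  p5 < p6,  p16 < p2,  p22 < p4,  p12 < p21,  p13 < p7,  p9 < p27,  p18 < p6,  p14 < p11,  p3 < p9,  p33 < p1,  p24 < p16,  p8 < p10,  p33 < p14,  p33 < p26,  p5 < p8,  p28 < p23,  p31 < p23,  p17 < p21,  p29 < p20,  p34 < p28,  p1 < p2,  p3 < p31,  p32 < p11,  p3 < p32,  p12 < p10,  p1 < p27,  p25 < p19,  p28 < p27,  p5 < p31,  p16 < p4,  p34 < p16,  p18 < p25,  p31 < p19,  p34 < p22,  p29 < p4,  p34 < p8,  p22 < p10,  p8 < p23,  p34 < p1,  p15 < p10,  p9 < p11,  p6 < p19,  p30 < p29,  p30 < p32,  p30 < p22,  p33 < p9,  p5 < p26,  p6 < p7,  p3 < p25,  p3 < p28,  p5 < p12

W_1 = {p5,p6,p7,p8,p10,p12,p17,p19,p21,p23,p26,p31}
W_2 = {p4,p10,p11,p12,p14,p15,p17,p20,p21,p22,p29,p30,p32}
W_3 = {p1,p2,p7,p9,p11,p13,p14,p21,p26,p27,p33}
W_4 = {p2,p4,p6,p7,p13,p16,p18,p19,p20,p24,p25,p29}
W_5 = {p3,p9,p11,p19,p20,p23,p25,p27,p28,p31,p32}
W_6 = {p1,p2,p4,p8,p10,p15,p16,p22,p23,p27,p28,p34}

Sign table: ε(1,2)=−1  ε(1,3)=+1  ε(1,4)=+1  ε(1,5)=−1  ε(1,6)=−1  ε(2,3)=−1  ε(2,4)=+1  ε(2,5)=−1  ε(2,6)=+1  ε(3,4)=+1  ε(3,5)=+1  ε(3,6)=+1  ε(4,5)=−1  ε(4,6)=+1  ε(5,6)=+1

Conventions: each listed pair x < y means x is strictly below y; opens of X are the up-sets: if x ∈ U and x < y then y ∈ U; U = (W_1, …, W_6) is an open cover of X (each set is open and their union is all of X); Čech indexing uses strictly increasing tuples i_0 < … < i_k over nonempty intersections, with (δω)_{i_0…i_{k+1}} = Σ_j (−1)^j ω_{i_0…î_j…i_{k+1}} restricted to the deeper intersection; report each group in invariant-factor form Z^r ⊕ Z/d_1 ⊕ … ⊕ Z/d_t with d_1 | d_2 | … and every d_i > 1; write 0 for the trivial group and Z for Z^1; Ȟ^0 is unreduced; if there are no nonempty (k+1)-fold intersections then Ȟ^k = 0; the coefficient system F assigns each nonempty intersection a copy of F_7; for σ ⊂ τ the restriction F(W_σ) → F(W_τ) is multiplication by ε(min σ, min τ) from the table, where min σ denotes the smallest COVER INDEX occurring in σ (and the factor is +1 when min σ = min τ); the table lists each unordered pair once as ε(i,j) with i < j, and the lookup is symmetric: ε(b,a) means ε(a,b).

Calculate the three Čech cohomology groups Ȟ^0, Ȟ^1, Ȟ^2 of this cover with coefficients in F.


nerve simplices:
  W12={p10,p12,p17,p21} W13={p7,p21,p26} W14={p6,p7,p19} W15={p19,p23,p31} W16={p8,p10,p23} W23={p11,p14,p21} W24={p4,p20,p29} W25={p11,p20,p32} W26={p4,p10,p15,p22} W34={p2,p7,p13} W35={p9,p11,p27} W36={p1,p2,p27} W45={p19,p20,p25} W46={p2,p4,p16} W56={p23,p27,p28}
  W123={p21} W126={p10} W134={p7} W145={p19} W156={p23} W235={p11} W245={p20} W246={p4} W346={p2} W356={p27}
C dims 6,15,10; δ0: rk_F7 6; δ1: rk_F7 9
degree 0: 6−6−0 = 0 → Ȟ^0 ≅ 0
degree 1: 15−9−6 = 0 → Ȟ^1 ≅ 0
degree 2: 10−0−9 = 1 → Ȟ^2 ≅ Z/7

Ȟ^0(U;F) ≅ 0,  Ȟ^1(U;F) ≅ 0,  Ȟ^2(U;F) ≅ Z/7


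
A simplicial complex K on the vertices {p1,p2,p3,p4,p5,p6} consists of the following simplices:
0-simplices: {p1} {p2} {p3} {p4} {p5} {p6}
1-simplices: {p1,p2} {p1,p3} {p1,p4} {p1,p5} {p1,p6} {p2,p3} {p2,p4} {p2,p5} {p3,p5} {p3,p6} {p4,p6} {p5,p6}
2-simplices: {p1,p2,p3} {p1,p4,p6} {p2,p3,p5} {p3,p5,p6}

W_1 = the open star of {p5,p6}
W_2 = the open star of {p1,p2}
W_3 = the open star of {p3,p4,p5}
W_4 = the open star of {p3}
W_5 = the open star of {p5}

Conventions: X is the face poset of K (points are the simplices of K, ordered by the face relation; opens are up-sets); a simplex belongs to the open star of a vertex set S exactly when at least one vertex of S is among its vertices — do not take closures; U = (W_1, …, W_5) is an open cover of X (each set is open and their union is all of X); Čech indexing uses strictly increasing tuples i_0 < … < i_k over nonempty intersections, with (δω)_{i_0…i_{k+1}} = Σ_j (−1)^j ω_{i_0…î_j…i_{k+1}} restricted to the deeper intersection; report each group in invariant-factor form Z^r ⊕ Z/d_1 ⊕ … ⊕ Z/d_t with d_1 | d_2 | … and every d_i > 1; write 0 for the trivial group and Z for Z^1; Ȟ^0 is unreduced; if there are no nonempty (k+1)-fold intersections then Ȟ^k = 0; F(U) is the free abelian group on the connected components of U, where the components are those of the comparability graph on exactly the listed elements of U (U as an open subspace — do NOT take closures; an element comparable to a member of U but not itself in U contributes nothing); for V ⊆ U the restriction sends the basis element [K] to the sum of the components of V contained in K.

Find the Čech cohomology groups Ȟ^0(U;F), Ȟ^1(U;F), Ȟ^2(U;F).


nonempty overlaps:
  W1={{p5},{p6},{p1,p5},{p1,p6},{p2,p5},{p3,p5},{p3,p6},{p4,p6},{p5,p6},{p1,p4,p6},{p2,p3,p5},{p3,p5,p6}} W2={{p1},{p2},{p1,p2},{p1,p3},{p1,p4},{p1,p5},{p1,p6},{p2,p3},{p2,p4},{p2,p5},{p1,p2,p3},{p1,p4,p6},{p2,p3,p5}} W3={{p3},{p4},{p5},{p1,p3},{p1,p4},{p1,p5},{p2,p3},{p2,p4},{p2,p5},{p3,p5},{p3,p6},{p4,p6},{p5,p6},{p1,p2,p3},{p1,p4,p6},{p2,p3,p5},{p3,p5,p6}} W4={{p3},{p1,p3},{p2,p3},{p3,p5},{p3,p6},{p1,p2,p3},{p2,p3,p5},{p3,p5,p6}} W5={{p5},{p1,p5},{p2,p5},{p3,p5},{p5,p6},{p2,p3,p5},{p3,p5,p6}}
  W12={{p1,p5},{p1,p6},{p2,p5},{p1,p4,p6},{p2,p3,p5}} W13={{p5},{p1,p5},{p2,p5},{p3,p5},{p3,p6},{p4,p6},{p5,p6},{p1,p4,p6},{p2,p3,p5},{p3,p5,p6}} W14={{p3,p5},{p3,p6},{p2,p3,p5},{p3,p5,p6}} W15={{p5},{p1,p5},{p2,p5},{p3,p5},{p5,p6},{p2,p3,p5},{p3,p5,p6}} W23={{p1,p3},{p1,p4},{p1,p5},{p2,p3},{p2,p4},{p2,p5},{p1,p2,p3},{p1,p4,p6},{p2,p3,p5}} W24={{p1,p3},{p2,p3},{p1,p2,p3},{p2,p3,p5}} W25={{p1,p5},{p2,p5},{p2,p3,p5}} W34={{p3},{p1,p3},{p2,p3},{p3,p5},{p3,p6},{p1,p2,p3},{p2,p3,p5},{p3,p5,p6}} W35={{p5},{p1,p5},{p2,p5},{p3,p5},{p5,p6},{p2,p3,p5},{p3,p5,p6}} W45={{p3,p5},{p2,p3,p5},{p3,p5,p6}}
  W123={{p1,p5},{p2,p5},{p1,p4,p6},{p2,p3,p5}} W124={{p2,p3,p5}} W125={{p1,p5},{p2,p5},{p2,p3,p5}} W134={{p3,p5},{p3,p6},{p2,p3,p5},{p3,p5,p6}} W135={{p5},{p1,p5},{p2,p5},{p3,p5},{p5,p6},{p2,p3,p5},{p3,p5,p6}} W145={{p3,p5},{p2,p3,p5},{p3,p5,p6}} W234={{p1,p3},{p2,p3},{p1,p2,p3},{p2,p3,p5}} W235={{p1,p5},{p2,p5},{p2,p3,p5}} W245={{p2,p3,p5}} W345={{p3,p5},{p2,p3,p5},{p3,p5,p6}}
  W1234={{p2,p3,p5}} W1235={{p1,p5},{p2,p5},{p2,p3,p5}} W1245={{p2,p3,p5}} W1345={{p3,p5},{p2,p3,p5},{p3,p5,p6}} W2345={{p2,p3,p5}}
  W12345={{p2,p3,p5}}
components per intersection:
  W1: {{p5},{p6},{p1,p5},{p1,p6},{p2,p5},{p3,p5},{p3,p6},{p4,p6},{p5,p6},{p1,p4,p6},{p2,p3,p5},{p3,p5,p6}}
  W2: {{p1},{p2},{p1,p2},{p1,p3},{p1,p4},{p1,p5},{p1,p6},{p2,p3},{p2,p4},{p2,p5},{p1,p2,p3},{p1,p4,p6},{p2,p3,p5}}
  W3: {{p3},{p5},{p1,p3},{p1,p5},{p2,p3},{p2,p5},{p3,p5},{p3,p6},{p5,p6},{p1,p2,p3},{p2,p3,p5},{p3,p5,p6}} {{p4},{p1,p4},{p2,p4},{p4,p6},{p1,p4,p6}}
  W4: {{p3},{p1,p3},{p2,p3},{p3,p5},{p3,p6},{p1,p2,p3},{p2,p3,p5},{p3,p5,p6}}
  W5: {{p5},{p1,p5},{p2,p5},{p3,p5},{p5,p6},{p2,p3,p5},{p3,p5,p6}}
  W12: {{p1,p5}} {{p1,p6},{p1,p4,p6}} {{p2,p5},{p2,p3,p5}}
  W13: {{p5},{p1,p5},{p2,p5},{p3,p5},{p3,p6},{p5,p6},{p2,p3,p5},{p3,p5,p6}} {{p4,p6},{p1,p4,p6}}
  W14: {{p3,p5},{p3,p6},{p2,p3,p5},{p3,p5,p6}}
  W15: {{p5},{p1,p5},{p2,p5},{p3,p5},{p5,p6},{p2,p3,p5},{p3,p5,p6}}
  W23: {{p1,p3},{p2,p3},{p2,p5},{p1,p2,p3},{p2,p3,p5}} {{p1,p4},{p1,p4,p6}} {{p1,p5}} {{p2,p4}}
  W24: {{p1,p3},{p2,p3},{p1,p2,p3},{p2,p3,p5}}
  W25: {{p1,p5}} {{p2,p5},{p2,p3,p5}}
  W34: {{p3},{p1,p3},{p2,p3},{p3,p5},{p3,p6},{p1,p2,p3},{p2,p3,p5},{p3,p5,p6}}
  W35: {{p5},{p1,p5},{p2,p5},{p3,p5},{p5,p6},{p2,p3,p5},{p3,p5,p6}}
  W45: {{p3,p5},{p2,p3,p5},{p3,p5,p6}}
  W123: {{p1,p5}} {{p2,p5},{p2,p3,p5}} {{p1,p4,p6}}
  W124: {{p2,p3,p5}}
  W125: {{p1,p5}} {{p2,p5},{p2,p3,p5}}
  W134: {{p3,p5},{p3,p6},{p2,p3,p5},{p3,p5,p6}}
  W135: {{p5},{p1,p5},{p2,p5},{p3,p5},{p5,p6},{p2,p3,p5},{p3,p5,p6}}
  W145: {{p3,p5},{p2,p3,p5},{p3,p5,p6}}
  W234: {{p1,p3},{p2,p3},{p1,p2,p3},{p2,p3,p5}}
  W235: {{p1,p5}} {{p2,p5},{p2,p3,p5}}
  W245: {{p2,p3,p5}}
  W345: {{p3,p5},{p2,p3,p5},{p3,p5,p6}}
  W1234: {{p2,p3,p5}}
  W1235: {{p1,p5}} {{p2,p5},{p2,p3,p5}}
  W1245: {{p2,p3,p5}}
  W1345: {{p3,p5},{p2,p3,p5},{p3,p5,p6}}
  W2345: {{p2,p3,p5}}
  W12345: {{p2,p3,p5}}
C dims 6,17,14,6; δ0: rk 5, SNF 1^5; δ1: rk 9, SNF 1^9; δ2: rk 5, SNF 1^5
degree 0: 6−5−0 = 1 → Ȟ^0 ≅ Z
degree 1: 17−9−5 = 3 → Ȟ^1 ≅ Z^3
degree 2: 14−5−9 = 0 → Ȟ^2 ≅ 0

Ȟ^0 ≅ Z; Ȟ^1 ≅ Z^3; Ȟ^2 ≅ 0


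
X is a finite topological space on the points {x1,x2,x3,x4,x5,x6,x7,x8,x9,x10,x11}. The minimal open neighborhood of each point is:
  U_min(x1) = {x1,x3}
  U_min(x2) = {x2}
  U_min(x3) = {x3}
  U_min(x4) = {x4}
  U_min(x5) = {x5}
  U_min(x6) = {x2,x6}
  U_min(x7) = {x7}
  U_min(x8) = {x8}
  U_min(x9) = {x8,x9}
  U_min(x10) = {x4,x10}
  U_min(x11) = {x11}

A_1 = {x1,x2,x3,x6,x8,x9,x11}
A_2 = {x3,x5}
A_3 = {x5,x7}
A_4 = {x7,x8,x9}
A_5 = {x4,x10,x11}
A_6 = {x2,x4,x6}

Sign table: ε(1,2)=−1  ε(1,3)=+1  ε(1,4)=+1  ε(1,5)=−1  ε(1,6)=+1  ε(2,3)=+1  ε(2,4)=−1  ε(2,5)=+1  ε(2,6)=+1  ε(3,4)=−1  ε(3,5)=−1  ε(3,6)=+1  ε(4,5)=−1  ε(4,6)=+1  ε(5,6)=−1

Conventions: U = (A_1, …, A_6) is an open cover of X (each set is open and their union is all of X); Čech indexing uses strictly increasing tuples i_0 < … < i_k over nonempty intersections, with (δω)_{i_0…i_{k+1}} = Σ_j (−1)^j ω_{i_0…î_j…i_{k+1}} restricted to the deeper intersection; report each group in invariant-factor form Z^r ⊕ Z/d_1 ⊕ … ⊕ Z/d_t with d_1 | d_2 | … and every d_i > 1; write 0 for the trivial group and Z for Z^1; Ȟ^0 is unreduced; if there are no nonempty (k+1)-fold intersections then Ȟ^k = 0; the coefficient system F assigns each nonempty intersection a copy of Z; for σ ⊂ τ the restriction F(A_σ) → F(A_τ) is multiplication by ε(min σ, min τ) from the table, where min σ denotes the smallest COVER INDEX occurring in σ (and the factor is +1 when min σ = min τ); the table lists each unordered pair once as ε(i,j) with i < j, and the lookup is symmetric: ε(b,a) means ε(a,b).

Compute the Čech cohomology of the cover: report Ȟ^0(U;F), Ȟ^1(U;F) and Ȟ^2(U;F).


Ȟ^0 = Z, Ȟ^1 = Z^2 and Ȟ^2 = 0

nonempty intersections:
  A12={x3} A14={x8,x9} A15={x11} A16={x2,x6} A23={x5} A34={x7} A56={x4}
C dims 6,7; δ0: rk 5, SNF 1^5
Ȟ^0: (6−5)−0=1 ⇒ Z
Ȟ^1: (7−0)−5=2 ⇒ Z^2
Ȟ^2: (0−0)−0=0 ⇒ 0


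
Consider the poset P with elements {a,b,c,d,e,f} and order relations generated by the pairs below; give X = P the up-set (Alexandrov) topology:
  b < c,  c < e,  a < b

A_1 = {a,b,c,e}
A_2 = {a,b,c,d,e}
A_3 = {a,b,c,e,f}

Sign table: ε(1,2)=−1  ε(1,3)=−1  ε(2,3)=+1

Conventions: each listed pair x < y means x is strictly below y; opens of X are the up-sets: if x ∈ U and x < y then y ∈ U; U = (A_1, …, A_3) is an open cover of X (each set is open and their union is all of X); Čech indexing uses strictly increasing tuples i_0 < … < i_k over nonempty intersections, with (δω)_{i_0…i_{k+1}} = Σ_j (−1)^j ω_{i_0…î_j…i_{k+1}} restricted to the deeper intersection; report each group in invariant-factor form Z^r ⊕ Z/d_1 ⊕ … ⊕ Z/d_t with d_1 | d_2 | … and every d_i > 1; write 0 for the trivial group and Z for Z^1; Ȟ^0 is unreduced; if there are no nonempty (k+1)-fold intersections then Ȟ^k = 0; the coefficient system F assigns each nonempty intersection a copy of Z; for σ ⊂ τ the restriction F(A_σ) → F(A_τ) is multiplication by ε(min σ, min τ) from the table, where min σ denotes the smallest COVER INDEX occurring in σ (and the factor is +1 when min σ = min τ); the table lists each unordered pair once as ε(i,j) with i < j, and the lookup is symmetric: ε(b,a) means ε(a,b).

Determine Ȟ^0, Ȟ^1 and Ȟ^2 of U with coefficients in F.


intersection data:
  A12={a,b,c,e} A13={a,b,c,e} A23={a,b,c,e}
  A123={a,b,c,e}
C dims 3,3,1; δ0: rk 2, SNF 1^2; δ1: rk 1, SNF 1^1
Ȟ^0 = (3 − 2) − 0 = 1, so Ȟ^0 ≅ Z
Ȟ^1 = (3 − 1) − 2 = 0, so Ȟ^1 ≅ 0
Ȟ^2 = (1 − 0) − 1 = 0, so Ȟ^2 ≅ 0

Ȟ^0 ≅ Z,  Ȟ^1 ≅ 0,  Ȟ^2 ≅ 0
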